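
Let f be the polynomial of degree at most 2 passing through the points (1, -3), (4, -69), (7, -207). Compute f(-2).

Forward differences of the values at s = 1, 4, 7:
  f  : -3  -69  -207
  Δ  : -66  -138
  Δ^2: -72
The second differences are constant, confirming degree 2.
Interpolating (Newton forward form) and evaluating at s = -2 gives f(-2) = -9.

-9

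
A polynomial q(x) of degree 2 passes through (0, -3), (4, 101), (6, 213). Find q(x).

q(x) = 5x^2 + 6x - 3

Write q(x) = ax^2 + bx + c. Substituting each data point gives a linear system:
  c = -3
  16a + 4b + c = 101
  36a + 6b + c = 213
Solving the system yields a = 5, b = 6, c = -3.
So q(x) = 5x² + 6x - 3.
Check: q(6) = 213. ✓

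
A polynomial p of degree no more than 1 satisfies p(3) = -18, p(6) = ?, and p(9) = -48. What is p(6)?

-33

On equispaced nodes a degree-1 polynomial has vanishing second forward difference, so
  p(3) - 2·p(6) + p(9) = 0.
Substituting the known values and solving for p(6):
  -2·p(6) = 66
  p(6) = -33.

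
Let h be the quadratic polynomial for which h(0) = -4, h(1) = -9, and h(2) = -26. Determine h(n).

Write h(n) = an^2 + bn + c. Substituting each data point gives a linear system:
  c = -4
  a + b + c = -9
  4a + 2b + c = -26
Solving the system yields a = -6, b = 1, c = -4.
So h(n) = -6n² + n - 4.
Check: h(2) = -26. ✓

h(n) = -6n^2 + n - 4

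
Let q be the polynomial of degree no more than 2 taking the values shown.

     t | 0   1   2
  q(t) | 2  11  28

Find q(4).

86

Write q(t) = at^2 + bt + c. Substituting each data point gives a linear system:
  c = 2
  a + b + c = 11
  4a + 2b + c = 28
Solving the system yields a = 4, b = 5, c = 2.
So q(t) = 4t² + 5t + 2.
Then q(4) = 86.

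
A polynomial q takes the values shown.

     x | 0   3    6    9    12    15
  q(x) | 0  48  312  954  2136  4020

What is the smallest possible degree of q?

Forward differences of the values at x = 0, 3, 6, 9, 12, 15:
  q  : 0  48  312  954  2136  4020
  Δ  : 48  264  642  1182  1884
  Δ^2: 216  378  540  702
  Δ^3: 162  162  162
  Δ^4: 0  0
  Δ^5: 0
The third differences are constant (162) and nonzero, while all higher differences vanish, so the minimal degree is 3.

3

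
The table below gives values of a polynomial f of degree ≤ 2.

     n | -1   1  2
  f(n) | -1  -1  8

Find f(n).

Using the Lagrange interpolation formula with nodes -1, 1, 2:
  L_0(n) = (n - 1)(n - 2) / 6
  L_1(n) = (n + 1)(n - 2) / -2
  L_2(n) = (n + 1)(n - 1) / 3
Then f(n) = -1·L_0(n) - 1·L_1(n) + 8·L_2(n).
Expanding and collecting terms gives f(n) = 3n^2 - 4.
Check: f(1) = -1. ✓

f(n) = 3n^2 - 4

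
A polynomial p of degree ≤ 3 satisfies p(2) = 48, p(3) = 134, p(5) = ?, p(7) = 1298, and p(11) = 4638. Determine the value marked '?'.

The 4 known points determine the degree-3 polynomial uniquely.
Write p(u) = au^3 + bu^2 + cu + d. Substituting each data point gives a linear system:
  8a + 4b + 2c + d = 48
  27a + 9b + 3c + d = 134
  343a + 49b + 7c + d = 1298
  1331a + 121b + 11c + d = 4638
Solving the system yields a = 3, b = 5, c = 4, d = -4.
So p(u) = 3u^3 + 5u^2 + 4u - 4.
Then p(5) = 516.

516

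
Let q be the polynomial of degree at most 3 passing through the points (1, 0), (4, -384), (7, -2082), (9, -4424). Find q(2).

Using the Lagrange interpolation formula with nodes 1, 4, 7, 9:
  L_0(t) = (t - 4)(t - 7)(t - 9) / -144
  L_1(t) = (t - 1)(t - 7)(t - 9) / 45
  L_2(t) = (t - 1)(t - 4)(t - 9) / -36
  L_3(t) = (t - 1)(t - 4)(t - 7) / 80
Then q(t) = 0·L_0(t) - 384·L_1(t) - 2082·L_2(t) - 4424·L_3(t).
Expanding and collecting terms gives q(t) = -6t^3 - t^2 + 3t + 4.
Evaluating at t = 2: q(2) = -42.

-42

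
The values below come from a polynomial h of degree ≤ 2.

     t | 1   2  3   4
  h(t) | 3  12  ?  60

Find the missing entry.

31

On equispaced nodes a degree-2 polynomial has vanishing third forward difference, so
  - h(1) + 3·h(2) - 3·h(3) + h(4) = 0.
Substituting the known values and solving for h(3):
  -3·h(3) = -93
  h(3) = 31.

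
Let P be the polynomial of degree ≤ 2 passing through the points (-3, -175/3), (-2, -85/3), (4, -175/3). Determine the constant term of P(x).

5/3

Write P(x) = ax^2 + bx + c. Substituting each data point gives a linear system:
  9a - 3b + c = -175/3
  4a - 2b + c = -85/3
  16a + 4b + c = -175/3
Solving the system yields a = -5, b = 5, c = 5/3.
So P(x) = -5x^2 + 5x + 5/3.
The constant term is 5/3.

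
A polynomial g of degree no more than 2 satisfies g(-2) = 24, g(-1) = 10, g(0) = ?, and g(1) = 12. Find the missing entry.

On equispaced nodes a degree-2 polynomial has vanishing third forward difference, so
  - g(-2) + 3·g(-1) - 3·g(0) + g(1) = 0.
Substituting the known values and solving for g(0):
  -3·g(0) = -18
  g(0) = 6.

6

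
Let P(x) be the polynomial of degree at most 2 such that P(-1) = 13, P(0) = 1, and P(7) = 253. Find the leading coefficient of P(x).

6

Write P(x) = ax^2 + bx + c. Substituting each data point gives a linear system:
  a - b + c = 13
  c = 1
  49a + 7b + c = 253
Solving the system yields a = 6, b = -6, c = 1.
So P(x) = 6x² - 6x + 1.
The leading coefficient is 6.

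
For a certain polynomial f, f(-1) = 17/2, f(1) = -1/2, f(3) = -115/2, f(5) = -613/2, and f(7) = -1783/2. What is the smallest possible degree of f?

3

Forward differences of the values at u = -1, 1, 3, 5, 7:
  f  : 17/2  -1/2  -115/2  -613/2  -1783/2
  Δ  : -9  -57  -249  -585
  Δ^2: -48  -192  -336
  Δ^3: -144  -144
  Δ^4: 0
The third differences are constant (-144) and nonzero, while all higher differences vanish, so the minimal degree is 3.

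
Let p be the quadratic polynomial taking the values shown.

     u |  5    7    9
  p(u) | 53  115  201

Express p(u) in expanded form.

p(u) = 3u^2 - 5u + 3

Using the Lagrange interpolation formula with nodes 5, 7, 9:
  L_0(u) = (u - 7)(u - 9) / 8
  L_1(u) = (u - 5)(u - 9) / -4
  L_2(u) = (u - 5)(u - 7) / 8
Then p(u) = 53·L_0(u) + 115·L_1(u) + 201·L_2(u).
Expanding and collecting terms gives p(u) = 3u^2 - 5u + 3.
Check: p(9) = 201. ✓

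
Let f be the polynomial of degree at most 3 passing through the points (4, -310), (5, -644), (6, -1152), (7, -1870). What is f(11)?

Forward differences of the values at s = 4, 5, 6, 7:
  f  : -310  -644  -1152  -1870
  Δ  : -334  -508  -718
  Δ^2: -174  -210
  Δ^3: -36
The third differences are constant, confirming degree 3.
Interpolating (Newton forward form) and evaluating at s = 11 gives f(11) = -7562.

-7562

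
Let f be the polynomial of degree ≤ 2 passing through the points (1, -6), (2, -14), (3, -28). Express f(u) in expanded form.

f(u) = -3u^2 + u - 4

Write f(u) = au^2 + bu + c. Substituting each data point gives a linear system:
  a + b + c = -6
  4a + 2b + c = -14
  9a + 3b + c = -28
Solving the system yields a = -3, b = 1, c = -4.
So f(u) = -3u^2 + u - 4.
Check: f(2) = -14. ✓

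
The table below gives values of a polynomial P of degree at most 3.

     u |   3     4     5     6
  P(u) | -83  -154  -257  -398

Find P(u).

P(u) = -u^3 - 4u^2 - 6u - 2

Write P(u) = au^3 + bu^2 + cu + d. Substituting each data point gives a linear system:
  27a + 9b + 3c + d = -83
  64a + 16b + 4c + d = -154
  125a + 25b + 5c + d = -257
  216a + 36b + 6c + d = -398
Solving the system yields a = -1, b = -4, c = -6, d = -2.
So P(u) = -u^3 - 4u^2 - 6u - 2.
Check: P(5) = -257. ✓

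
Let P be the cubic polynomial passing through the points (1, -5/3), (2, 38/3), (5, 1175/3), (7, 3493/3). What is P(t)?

Write P(t) = at^3 + bt^2 + ct + d. Substituting each data point gives a linear system:
  a + b + c + d = -5/3
  8a + 4b + 2c + d = 38/3
  125a + 25b + 5c + d = 1175/3
  343a + 49b + 7c + d = 3493/3
Solving the system yields a = 4, b = -4, c = -5/3, d = 0.
So P(t) = 4t³ - 4t² - (5/3)t.
Check: P(1) = -5/3. ✓

P(t) = 4t^3 - 4t^2 - (5/3)t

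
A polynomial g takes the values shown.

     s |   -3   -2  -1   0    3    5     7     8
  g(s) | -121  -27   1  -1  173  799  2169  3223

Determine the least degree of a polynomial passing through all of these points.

3

Divided differences on the nodes -3, -2, -1, 0, 3, 5, 7, 8:
  order 0: -121  -27  1  -1  173  799  2169  3223
  order 1: 94  28  -2  58  313  685  1054
  order 2: -33  -15  15  51  93  123
  order 3: 6  6  6  6  6
  order 4: 0  0  0  0
  order 5: 0  0  0
  order 6: 0  0
  order 7: 0
The order-3 divided differences are all 6 (nonzero) and every higher order vanishes, so the data lies on a polynomial of degree exactly 3.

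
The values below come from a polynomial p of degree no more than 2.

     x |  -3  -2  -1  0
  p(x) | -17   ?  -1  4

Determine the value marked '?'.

-8

On equispaced nodes a degree-2 polynomial has vanishing third forward difference, so
  - p(-3) + 3·p(-2) - 3·p(-1) + p(0) = 0.
Substituting the known values and solving for p(-2):
  3·p(-2) = -24
  p(-2) = -8.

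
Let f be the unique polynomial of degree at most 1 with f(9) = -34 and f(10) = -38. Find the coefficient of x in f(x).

-4

Write f(x) = ax + b. Substituting each data point gives a linear system:
  9a + b = -34
  10a + b = -38
Solving the system yields a = -4, b = 2.
So f(x) = -4x + 2.
The leading coefficient is -4.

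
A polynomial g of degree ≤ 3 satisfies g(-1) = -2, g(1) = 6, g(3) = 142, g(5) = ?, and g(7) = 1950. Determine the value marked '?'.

694

The 4 known points determine the degree-3 polynomial uniquely.
Write g(x) = ax^3 + bx^2 + cx + d. Substituting each data point gives a linear system:
  -a + b - c + d = -2
  a + b + c + d = 6
  27a + 9b + 3c + d = 142
  343a + 49b + 7c + d = 1950
Solving the system yields a = 6, b = -2, c = -2, d = 4.
So g(x) = 6x^3 - 2x^2 - 2x + 4.
Then g(5) = 694.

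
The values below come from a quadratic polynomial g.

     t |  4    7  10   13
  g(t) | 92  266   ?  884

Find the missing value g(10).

530

The 3 known points determine the degree-2 polynomial uniquely.
Write g(t) = at^2 + bt + c. Substituting each data point gives a linear system:
  16a + 4b + c = 92
  49a + 7b + c = 266
  169a + 13b + c = 884
Solving the system yields a = 5, b = 3, c = 0.
So g(t) = 5t^2 + 3t.
Then g(10) = 530.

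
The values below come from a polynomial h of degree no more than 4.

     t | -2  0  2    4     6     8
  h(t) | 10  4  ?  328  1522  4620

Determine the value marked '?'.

On equispaced nodes a degree-4 polynomial has vanishing fifth forward difference, so
  - h(-2) + 5·h(0) - 10·h(2) + 10·h(4) - 5·h(6) + h(8) = 0.
Substituting the known values and solving for h(2):
  -10·h(2) = -300
  h(2) = 30.

30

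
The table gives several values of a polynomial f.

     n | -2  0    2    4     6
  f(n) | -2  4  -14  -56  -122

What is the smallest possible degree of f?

2

Forward differences of the values at n = -2, 0, 2, 4, 6:
  f  : -2  4  -14  -56  -122
  Δ  : 6  -18  -42  -66
  Δ^2: -24  -24  -24
  Δ^3: 0  0
  Δ^4: 0
The second differences are constant (-24) and nonzero, while all higher differences vanish, so the minimal degree is 2.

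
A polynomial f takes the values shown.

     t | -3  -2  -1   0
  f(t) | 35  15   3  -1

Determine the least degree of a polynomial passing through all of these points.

Forward differences of the values at t = -3, -2, -1, 0:
  f  : 35  15  3  -1
  Δ  : -20  -12  -4
  Δ^2: 8  8
  Δ^3: 0
The second differences are constant (8) and nonzero, while all higher differences vanish, so the minimal degree is 2.

2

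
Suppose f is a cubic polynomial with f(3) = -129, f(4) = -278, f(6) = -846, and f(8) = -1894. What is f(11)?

-4681

Using the Lagrange interpolation formula with nodes 3, 4, 6, 8:
  L_0(t) = (t - 4)(t - 6)(t - 8) / -15
  L_1(t) = (t - 3)(t - 6)(t - 8) / 8
  L_2(t) = (t - 3)(t - 4)(t - 8) / -12
  L_3(t) = (t - 3)(t - 4)(t - 6) / 40
Then f(t) = -129·L_0(t) - 278·L_1(t) - 846·L_2(t) - 1894·L_3(t).
Expanding and collecting terms gives f(t) = -3t^3 - 6t^2 + 4t - 6.
Evaluating at t = 11: f(11) = -4681.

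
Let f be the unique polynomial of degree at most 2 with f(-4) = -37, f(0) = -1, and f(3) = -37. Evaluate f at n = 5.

Using the Lagrange interpolation formula with nodes -4, 0, 3:
  L_0(n) = n(n - 3) / 28
  L_1(n) = (n + 4)(n - 3) / -12
  L_2(n) = (n + 4)n / 21
Then f(n) = -37·L_0(n) - 1·L_1(n) - 37·L_2(n).
Expanding and collecting terms gives f(n) = -3n^2 - 3n - 1.
Evaluating at n = 5: f(5) = -91.

-91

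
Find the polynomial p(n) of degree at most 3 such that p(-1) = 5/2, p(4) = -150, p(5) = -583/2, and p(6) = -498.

Using the Lagrange interpolation formula with nodes -1, 4, 5, 6:
  L_0(n) = (n - 4)(n - 5)(n - 6) / -210
  L_1(n) = (n + 1)(n - 5)(n - 6) / 10
  L_2(n) = (n + 1)(n - 4)(n - 6) / -6
  L_3(n) = (n + 1)(n - 4)(n - 5) / 14
Then p(n) = 5/2·L_0(n) - 150·L_1(n) - 583/2·L_2(n) - 498·L_3(n).
Expanding and collecting terms gives p(n) = -2n^3 - (5/2)n^2 + 3n + 6.
Check: p(4) = -150. ✓

p(n) = -2n^3 - (5/2)n^2 + 3n + 6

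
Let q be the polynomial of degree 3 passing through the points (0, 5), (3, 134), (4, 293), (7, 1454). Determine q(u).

q(u) = 4u^3 + u^2 + 4u + 5

Write q(u) = au^3 + bu^2 + cu + d. Substituting each data point gives a linear system:
  d = 5
  27a + 9b + 3c + d = 134
  64a + 16b + 4c + d = 293
  343a + 49b + 7c + d = 1454
Solving the system yields a = 4, b = 1, c = 4, d = 5.
So q(u) = 4u^3 + u^2 + 4u + 5.
Check: q(4) = 293. ✓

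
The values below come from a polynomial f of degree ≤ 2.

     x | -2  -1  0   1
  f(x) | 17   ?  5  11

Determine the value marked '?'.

On equispaced nodes a degree-2 polynomial has vanishing third forward difference, so
  - f(-2) + 3·f(-1) - 3·f(0) + f(1) = 0.
Substituting the known values and solving for f(-1):
  3·f(-1) = 21
  f(-1) = 7.

7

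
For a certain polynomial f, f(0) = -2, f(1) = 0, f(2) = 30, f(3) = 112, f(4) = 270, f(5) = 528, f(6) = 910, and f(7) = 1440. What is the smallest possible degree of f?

3

Forward differences of the values at n = 0, 1, 2, 3, 4, 5, 6, 7:
  f  : -2  0  30  112  270  528  910  1440
  Δ  : 2  30  82  158  258  382  530
  Δ^2: 28  52  76  100  124  148
  Δ^3: 24  24  24  24  24
  Δ^4: 0  0  0  0
  Δ^5: 0  0  0
  Δ^6: 0  0
  Δ^7: 0
The third differences are constant (24) and nonzero, while all higher differences vanish, so the minimal degree is 3.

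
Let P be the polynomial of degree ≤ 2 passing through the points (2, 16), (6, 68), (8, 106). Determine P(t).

P(t) = t^2 + 5t + 2

Write P(t) = at^2 + bt + c. Substituting each data point gives a linear system:
  4a + 2b + c = 16
  36a + 6b + c = 68
  64a + 8b + c = 106
Solving the system yields a = 1, b = 5, c = 2.
So P(t) = t^2 + 5t + 2.
Check: P(6) = 68. ✓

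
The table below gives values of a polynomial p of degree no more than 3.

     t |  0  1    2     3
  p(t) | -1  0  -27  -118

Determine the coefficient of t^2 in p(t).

4

Write p(t) = at^3 + bt^2 + ct + d. Substituting each data point gives a linear system:
  d = -1
  a + b + c + d = 0
  8a + 4b + 2c + d = -27
  27a + 9b + 3c + d = -118
Solving the system yields a = -6, b = 4, c = 3, d = -1.
So p(t) = -6t³ + 4t² + 3t - 1.
The coefficient of t^2 is 4.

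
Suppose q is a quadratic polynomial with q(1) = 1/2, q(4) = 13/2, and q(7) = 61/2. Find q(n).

q(n) = n^2 - 3n + 5/2

Write q(n) = an^2 + bn + c. Substituting each data point gives a linear system:
  a + b + c = 1/2
  16a + 4b + c = 13/2
  49a + 7b + c = 61/2
Solving the system yields a = 1, b = -3, c = 5/2.
So q(n) = n^2 - 3n + 5/2.
Check: q(4) = 13/2. ✓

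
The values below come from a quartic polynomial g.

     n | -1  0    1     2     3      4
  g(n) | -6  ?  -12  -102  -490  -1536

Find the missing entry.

-4

The 5 known points determine the degree-4 polynomial uniquely.
Write g(n) = an^4 + bn^3 + cn^2 + dn + e. Substituting each data point gives a linear system:
  a - b + c - d + e = -6
  a + b + c + d + e = -12
  16a + 8b + 4c + 2d + e = -102
  81a + 27b + 9c + 3d + e = -490
  256a + 64b + 16c + 4d + e = -1536
Solving the system yields a = -6, b = 0, c = 1, d = -3, e = -4.
So g(n) = -6n^4 + n^2 - 3n - 4.
Then g(0) = -4.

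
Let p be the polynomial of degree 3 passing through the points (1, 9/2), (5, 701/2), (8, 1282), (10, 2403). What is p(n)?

Write p(n) = an^3 + bn^2 + cn + d. Substituting each data point gives a linear system:
  a + b + c + d = 9/2
  125a + 25b + 5c + d = 701/2
  512a + 64b + 8c + d = 1282
  1000a + 100b + 10c + d = 2403
Solving the system yields a = 2, b = 4, c = 1/2, d = -2.
So p(n) = 2n^3 + 4n^2 + (1/2)n - 2.
Check: p(1) = 9/2. ✓

p(n) = 2n^3 + 4n^2 + (1/2)n - 2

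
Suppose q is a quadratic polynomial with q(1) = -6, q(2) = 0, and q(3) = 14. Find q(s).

Write q(s) = as^2 + bs + c. Substituting each data point gives a linear system:
  a + b + c = -6
  4a + 2b + c = 0
  9a + 3b + c = 14
Solving the system yields a = 4, b = -6, c = -4.
So q(s) = 4s^2 - 6s - 4.
Check: q(3) = 14. ✓

q(s) = 4s^2 - 6s - 4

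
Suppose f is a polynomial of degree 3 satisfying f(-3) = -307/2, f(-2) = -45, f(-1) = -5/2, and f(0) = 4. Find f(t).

Using the Lagrange interpolation formula with nodes -3, -2, -1, 0:
  L_0(t) = (t + 2)(t + 1)t / -6
  L_1(t) = (t + 3)(t + 1)t / 2
  L_2(t) = (t + 3)(t + 2)t / -2
  L_3(t) = (t + 3)(t + 2)(t + 1) / 6
Then f(t) = -307/2·L_0(t) - 45·L_1(t) - 5/2·L_2(t) + 4·L_3(t).
Expanding and collecting terms gives f(t) = 5t^3 - 3t^2 - (3/2)t + 4.
Check: f(-1) = -5/2. ✓

f(t) = 5t^3 - 3t^2 - (3/2)t + 4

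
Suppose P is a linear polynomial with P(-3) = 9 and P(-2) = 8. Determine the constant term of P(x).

6

Write P(x) = ax + b. Substituting each data point gives a linear system:
  -3a + b = 9
  -2a + b = 8
Solving the system yields a = -1, b = 6.
So P(x) = -x + 6.
The constant term is 6.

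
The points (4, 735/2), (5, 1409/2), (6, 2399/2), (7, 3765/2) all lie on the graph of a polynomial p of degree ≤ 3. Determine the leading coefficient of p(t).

Write p(t) = at^3 + bt^2 + ct + d. Substituting each data point gives a linear system:
  64a + 16b + 4c + d = 735/2
  125a + 25b + 5c + d = 1409/2
  216a + 36b + 6c + d = 2399/2
  343a + 49b + 7c + d = 3765/2
Solving the system yields a = 5, b = 4, c = -4, d = -1/2.
So p(t) = 5t^3 + 4t^2 - 4t - 1/2.
The leading coefficient is 5.

5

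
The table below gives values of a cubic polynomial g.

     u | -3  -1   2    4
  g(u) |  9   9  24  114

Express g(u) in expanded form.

Write g(u) = au^3 + bu^2 + cu + d. Substituting each data point gives a linear system:
  -27a + 9b - 3c + d = 9
  -a + b - c + d = 9
  8a + 4b + 2c + d = 24
  64a + 16b + 4c + d = 114
Solving the system yields a = 1, b = 3, c = -1, d = 6.
So g(u) = u^3 + 3u^2 - u + 6.
Check: g(2) = 24. ✓

g(u) = u^3 + 3u^2 - u + 6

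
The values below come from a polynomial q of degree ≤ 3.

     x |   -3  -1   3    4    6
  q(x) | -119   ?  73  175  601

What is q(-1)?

-15

The 4 known points determine the degree-3 polynomial uniquely.
Write q(x) = ax^3 + bx^2 + cx + d. Substituting each data point gives a linear system:
  -27a + 9b - 3c + d = -119
  27a + 9b + 3c + d = 73
  64a + 16b + 4c + d = 175
  216a + 36b + 6c + d = 601
Solving the system yields a = 3, b = -2, c = 5, d = -5.
So q(x) = 3x^3 - 2x^2 + 5x - 5.
Then q(-1) = -15.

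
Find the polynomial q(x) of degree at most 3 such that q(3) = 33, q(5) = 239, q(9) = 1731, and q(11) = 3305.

q(x) = 3x^3 - 6x^2 + 4x - 6

Using the Lagrange interpolation formula with nodes 3, 5, 9, 11:
  L_0(x) = (x - 5)(x - 9)(x - 11) / -96
  L_1(x) = (x - 3)(x - 9)(x - 11) / 48
  L_2(x) = (x - 3)(x - 5)(x - 11) / -48
  L_3(x) = (x - 3)(x - 5)(x - 9) / 96
Then q(x) = 33·L_0(x) + 239·L_1(x) + 1731·L_2(x) + 3305·L_3(x).
Expanding and collecting terms gives q(x) = 3x^3 - 6x^2 + 4x - 6.
Check: q(9) = 1731. ✓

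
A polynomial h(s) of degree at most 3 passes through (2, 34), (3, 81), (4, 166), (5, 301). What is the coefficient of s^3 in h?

Write h(s) = as^3 + bs^2 + cs + d. Substituting each data point gives a linear system:
  8a + 4b + 2c + d = 34
  27a + 9b + 3c + d = 81
  64a + 16b + 4c + d = 166
  125a + 25b + 5c + d = 301
Solving the system yields a = 2, b = 1, c = 4, d = 6.
So h(s) = 2s^3 + s^2 + 4s + 6.
The leading coefficient is 2.

2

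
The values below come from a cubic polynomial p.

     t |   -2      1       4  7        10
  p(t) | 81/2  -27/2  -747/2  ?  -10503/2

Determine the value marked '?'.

On equispaced nodes a degree-3 polynomial has vanishing fourth forward difference, so
  p(-2) - 4·p(1) + 6·p(4) - 4·p(7) + p(10) = 0.
Substituting the known values and solving for p(7):
  -4·p(7) = 7398
  p(7) = -3699/2.

-3699/2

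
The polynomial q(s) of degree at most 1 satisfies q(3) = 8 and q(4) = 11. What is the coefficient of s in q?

3

Write q(s) = as + b. Substituting each data point gives a linear system:
  3a + b = 8
  4a + b = 11
Solving the system yields a = 3, b = -1.
So q(s) = 3s - 1.
The leading coefficient is 3.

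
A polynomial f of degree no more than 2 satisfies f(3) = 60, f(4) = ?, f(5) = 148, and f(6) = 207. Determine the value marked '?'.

99

The 3 known points determine the degree-2 polynomial uniquely.
Write f(n) = an^2 + bn + c. Substituting each data point gives a linear system:
  9a + 3b + c = 60
  25a + 5b + c = 148
  36a + 6b + c = 207
Solving the system yields a = 5, b = 4, c = 3.
So f(n) = 5n^2 + 4n + 3.
Then f(4) = 99.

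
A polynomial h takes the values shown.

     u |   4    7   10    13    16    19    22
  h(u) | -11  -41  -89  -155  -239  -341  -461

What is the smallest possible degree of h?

Forward differences of the values at u = 4, 7, 10, 13, 16, 19, 22:
  h  : -11  -41  -89  -155  -239  -341  -461
  Δ  : -30  -48  -66  -84  -102  -120
  Δ^2: -18  -18  -18  -18  -18
  Δ^3: 0  0  0  0
  Δ^4: 0  0  0
  Δ^5: 0  0
  Δ^6: 0
The second differences are constant (-18) and nonzero, while all higher differences vanish, so the minimal degree is 2.

2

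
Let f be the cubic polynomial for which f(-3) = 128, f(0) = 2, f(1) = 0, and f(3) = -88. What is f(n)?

Write f(n) = an^3 + bn^2 + cn + d. Substituting each data point gives a linear system:
  -27a + 9b - 3c + d = 128
  d = 2
  a + b + c + d = 0
  27a + 9b + 3c + d = -88
Solving the system yields a = -4, b = 2, c = 0, d = 2.
So f(n) = -4n³ + 2n² + 2.
Check: f(-3) = 128. ✓

f(n) = -4n^3 + 2n^2 + 2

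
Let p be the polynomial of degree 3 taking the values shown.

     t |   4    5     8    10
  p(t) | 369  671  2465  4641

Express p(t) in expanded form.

Write p(t) = at^3 + bt^2 + ct + d. Substituting each data point gives a linear system:
  64a + 16b + 4c + d = 369
  125a + 25b + 5c + d = 671
  512a + 64b + 8c + d = 2465
  1000a + 100b + 10c + d = 4641
Solving the system yields a = 4, b = 6, c = 4, d = 1.
So p(t) = 4t^3 + 6t^2 + 4t + 1.
Check: p(8) = 2465. ✓

p(t) = 4t^3 + 6t^2 + 4t + 1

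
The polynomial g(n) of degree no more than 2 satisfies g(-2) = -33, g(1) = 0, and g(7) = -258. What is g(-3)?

-68

Using the Lagrange interpolation formula with nodes -2, 1, 7:
  L_0(n) = (n - 1)(n - 7) / 27
  L_1(n) = (n + 2)(n - 7) / -18
  L_2(n) = (n + 2)(n - 1) / 54
Then g(n) = -33·L_0(n) + 0·L_1(n) - 258·L_2(n).
Expanding and collecting terms gives g(n) = -6n² + 5n + 1.
Evaluating at n = -3: g(-3) = -68.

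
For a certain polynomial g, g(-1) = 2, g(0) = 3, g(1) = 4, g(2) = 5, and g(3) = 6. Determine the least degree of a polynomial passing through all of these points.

Forward differences of the values at n = -1, 0, 1, 2, 3:
  g  : 2  3  4  5  6
  Δ  : 1  1  1  1
  Δ^2: 0  0  0
  Δ^3: 0  0
  Δ^4: 0
The first differences are constant (1) and nonzero, while all higher differences vanish, so the minimal degree is 1.

1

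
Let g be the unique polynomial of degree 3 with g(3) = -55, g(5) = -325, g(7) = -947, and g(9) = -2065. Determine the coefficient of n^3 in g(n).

Write g(n) = an^3 + bn^2 + cn + d. Substituting each data point gives a linear system:
  27a + 9b + 3c + d = -55
  125a + 25b + 5c + d = -325
  343a + 49b + 7c + d = -947
  729a + 81b + 9c + d = -2065
Solving the system yields a = -3, b = 1, c = 4, d = 5.
So g(n) = -3n³ + n² + 4n + 5.
The leading coefficient is -3.

-3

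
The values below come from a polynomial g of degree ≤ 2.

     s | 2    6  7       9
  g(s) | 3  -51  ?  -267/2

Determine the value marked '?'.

The 3 known points determine the degree-2 polynomial uniquely.
Write g(s) = as^2 + bs + c. Substituting each data point gives a linear system:
  4a + 2b + c = 3
  36a + 6b + c = -51
  81a + 9b + c = -267/2
Solving the system yields a = -2, b = 5/2, c = 6.
So g(s) = -2s^2 + (5/2)s + 6.
Then g(7) = -149/2.

-149/2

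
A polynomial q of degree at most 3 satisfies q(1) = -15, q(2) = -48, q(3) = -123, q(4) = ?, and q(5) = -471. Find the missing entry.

-258

On equispaced nodes a degree-3 polynomial has vanishing fourth forward difference, so
  q(1) - 4·q(2) + 6·q(3) - 4·q(4) + q(5) = 0.
Substituting the known values and solving for q(4):
  -4·q(4) = 1032
  q(4) = -258.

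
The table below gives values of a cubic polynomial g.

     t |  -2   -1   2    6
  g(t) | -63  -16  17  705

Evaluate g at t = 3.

Write g(t) = at^3 + bt^2 + ct + d. Substituting each data point gives a linear system:
  -8a + 4b - 2c + d = -63
  -a + b - c + d = -16
  8a + 4b + 2c + d = 17
  216a + 36b + 6c + d = 705
Solving the system yields a = 4, b = -5, c = 4, d = -3.
So g(t) = 4t^3 - 5t^2 + 4t - 3.
Then g(3) = 72.

72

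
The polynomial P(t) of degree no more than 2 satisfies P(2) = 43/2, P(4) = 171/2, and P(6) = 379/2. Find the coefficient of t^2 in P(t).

5

Write P(t) = at^2 + bt + c. Substituting each data point gives a linear system:
  4a + 2b + c = 43/2
  16a + 4b + c = 171/2
  36a + 6b + c = 379/2
Solving the system yields a = 5, b = 2, c = -5/2.
So P(t) = 5t^2 + 2t - 5/2.
The leading coefficient is 5.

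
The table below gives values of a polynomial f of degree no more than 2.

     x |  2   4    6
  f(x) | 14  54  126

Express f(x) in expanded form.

Write f(x) = ax^2 + bx + c. Substituting each data point gives a linear system:
  4a + 2b + c = 14
  16a + 4b + c = 54
  36a + 6b + c = 126
Solving the system yields a = 4, b = -4, c = 6.
So f(x) = 4x^2 - 4x + 6.
Check: f(6) = 126. ✓

f(x) = 4x^2 - 4x + 6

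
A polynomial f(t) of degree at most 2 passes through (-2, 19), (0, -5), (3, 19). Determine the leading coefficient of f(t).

4

Write f(t) = at^2 + bt + c. Substituting each data point gives a linear system:
  4a - 2b + c = 19
  c = -5
  9a + 3b + c = 19
Solving the system yields a = 4, b = -4, c = -5.
So f(t) = 4t^2 - 4t - 5.
The leading coefficient is 4.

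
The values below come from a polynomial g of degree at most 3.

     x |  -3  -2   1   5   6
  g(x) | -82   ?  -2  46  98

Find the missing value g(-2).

-38

The 4 known points determine the degree-3 polynomial uniquely.
Write g(x) = ax^3 + bx^2 + cx + d. Substituting each data point gives a linear system:
  -27a + 9b - 3c + d = -82
  a + b + c + d = -2
  125a + 25b + 5c + d = 46
  216a + 36b + 6c + d = 98
Solving the system yields a = 1, b = -4, c = 5, d = -4.
So g(x) = x^3 - 4x^2 + 5x - 4.
Then g(-2) = -38.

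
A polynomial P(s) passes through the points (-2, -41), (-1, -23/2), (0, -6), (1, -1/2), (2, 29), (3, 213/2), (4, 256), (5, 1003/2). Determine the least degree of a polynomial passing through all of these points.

3

Forward differences of the values at s = -2, -1, 0, 1, 2, 3, 4, 5:
  P  : -41  -23/2  -6  -1/2  29  213/2  256  1003/2
  Δ  : 59/2  11/2  11/2  59/2  155/2  299/2  491/2
  Δ^2: -24  0  24  48  72  96
  Δ^3: 24  24  24  24  24
  Δ^4: 0  0  0  0
  Δ^5: 0  0  0
  Δ^6: 0  0
  Δ^7: 0
The third differences are constant (24) and nonzero, while all higher differences vanish, so the minimal degree is 3.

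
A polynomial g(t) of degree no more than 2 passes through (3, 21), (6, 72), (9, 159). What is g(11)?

Write g(t) = at^2 + bt + c. Substituting each data point gives a linear system:
  9a + 3b + c = 21
  36a + 6b + c = 72
  81a + 9b + c = 159
Solving the system yields a = 2, b = -1, c = 6.
So g(t) = 2t² - t + 6.
Then g(11) = 237.

237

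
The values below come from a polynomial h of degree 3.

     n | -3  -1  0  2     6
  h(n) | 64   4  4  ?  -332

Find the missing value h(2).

The 4 known points determine the degree-3 polynomial uniquely.
Write h(n) = an^3 + bn^2 + cn + d. Substituting each data point gives a linear system:
  -27a + 9b - 3c + d = 64
  -a + b - c + d = 4
  d = 4
  216a + 36b + 6c + d = -332
Solving the system yields a = -2, b = 2, c = 4, d = 4.
So h(n) = -2n^3 + 2n^2 + 4n + 4.
Then h(2) = 4.

4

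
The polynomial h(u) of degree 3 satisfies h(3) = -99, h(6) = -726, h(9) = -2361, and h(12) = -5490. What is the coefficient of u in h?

Write h(u) = au^3 + bu^2 + cu + d. Substituting each data point gives a linear system:
  27a + 9b + 3c + d = -99
  216a + 36b + 6c + d = -726
  729a + 81b + 9c + d = -2361
  1728a + 144b + 12c + d = -5490
Solving the system yields a = -3, b = -2, c = -2, d = 6.
So h(u) = -3u^3 - 2u^2 - 2u + 6.
The coefficient of u is -2.

-2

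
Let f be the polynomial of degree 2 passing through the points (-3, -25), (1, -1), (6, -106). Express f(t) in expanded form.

f(t) = -3t^2 + 2

Write f(t) = at^2 + bt + c. Substituting each data point gives a linear system:
  9a - 3b + c = -25
  a + b + c = -1
  36a + 6b + c = -106
Solving the system yields a = -3, b = 0, c = 2.
So f(t) = -3t^2 + 2.
Check: f(-3) = -25. ✓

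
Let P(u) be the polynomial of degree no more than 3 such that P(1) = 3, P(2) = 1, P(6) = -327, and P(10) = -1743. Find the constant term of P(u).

Write P(u) = au^3 + bu^2 + cu + d. Substituting each data point gives a linear system:
  a + b + c + d = 3
  8a + 4b + 2c + d = 1
  216a + 36b + 6c + d = -327
  1000a + 100b + 10c + d = -1743
Solving the system yields a = -2, b = 2, c = 6, d = -3.
So P(u) = -2u^3 + 2u^2 + 6u - 3.
The constant term is -3.

-3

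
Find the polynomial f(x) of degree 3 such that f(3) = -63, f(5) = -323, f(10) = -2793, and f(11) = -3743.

f(x) = -3x^3 + 2x^2 + x - 3

Using the Lagrange interpolation formula with nodes 3, 5, 10, 11:
  L_0(x) = (x - 5)(x - 10)(x - 11) / -112
  L_1(x) = (x - 3)(x - 10)(x - 11) / 60
  L_2(x) = (x - 3)(x - 5)(x - 11) / -35
  L_3(x) = (x - 3)(x - 5)(x - 10) / 48
Then f(x) = -63·L_0(x) - 323·L_1(x) - 2793·L_2(x) - 3743·L_3(x).
Expanding and collecting terms gives f(x) = -3x³ + 2x² + x - 3.
Check: f(10) = -2793. ✓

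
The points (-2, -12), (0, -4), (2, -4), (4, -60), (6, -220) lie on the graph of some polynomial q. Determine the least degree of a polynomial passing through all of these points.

Forward differences of the values at t = -2, 0, 2, 4, 6:
  q  : -12  -4  -4  -60  -220
  Δ  : 8  0  -56  -160
  Δ^2: -8  -56  -104
  Δ^3: -48  -48
  Δ^4: 0
The third differences are constant (-48) and nonzero, while all higher differences vanish, so the minimal degree is 3.

3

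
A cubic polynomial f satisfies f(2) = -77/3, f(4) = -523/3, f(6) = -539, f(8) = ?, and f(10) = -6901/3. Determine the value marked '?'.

On equispaced nodes a degree-3 polynomial has vanishing fourth forward difference, so
  f(2) - 4·f(4) + 6·f(6) - 4·f(8) + f(10) = 0.
Substituting the known values and solving for f(8):
  -4·f(8) = 14588/3
  f(8) = -3647/3.

-3647/3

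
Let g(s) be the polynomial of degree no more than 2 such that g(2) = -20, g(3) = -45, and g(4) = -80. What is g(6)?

Using the Lagrange interpolation formula with nodes 2, 3, 4:
  L_0(s) = (s - 3)(s - 4) / 2
  L_1(s) = (s - 2)(s - 4) / -1
  L_2(s) = (s - 2)(s - 3) / 2
Then g(s) = -20·L_0(s) - 45·L_1(s) - 80·L_2(s).
Expanding and collecting terms gives g(s) = -5s^2.
Evaluating at s = 6: g(6) = -180.

-180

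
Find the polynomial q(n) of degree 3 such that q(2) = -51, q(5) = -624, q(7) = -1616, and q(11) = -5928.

Write q(n) = an^3 + bn^2 + cn + d. Substituting each data point gives a linear system:
  8a + 4b + 2c + d = -51
  125a + 25b + 5c + d = -624
  343a + 49b + 7c + d = -1616
  1331a + 121b + 11c + d = -5928
Solving the system yields a = -4, b = -5, c = 0, d = 1.
So q(n) = -4n³ - 5n² + 1.
Check: q(7) = -1616. ✓

q(n) = -4n^3 - 5n^2 + 1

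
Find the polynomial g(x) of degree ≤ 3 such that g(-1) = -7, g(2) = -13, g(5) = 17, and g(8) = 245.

Write g(x) = ax^3 + bx^2 + cx + d. Substituting each data point gives a linear system:
  -a + b - c + d = -7
  8a + 4b + 2c + d = -13
  125a + 25b + 5c + d = 17
  512a + 64b + 8c + d = 245
Solving the system yields a = 1, b = -4, c = -1, d = -3.
So g(x) = x^3 - 4x^2 - x - 3.
Check: g(-1) = -7. ✓

g(x) = x^3 - 4x^2 - x - 3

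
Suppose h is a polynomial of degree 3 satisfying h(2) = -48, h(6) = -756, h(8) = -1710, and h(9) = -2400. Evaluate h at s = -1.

0

Using the Lagrange interpolation formula with nodes 2, 6, 8, 9:
  L_0(s) = (s - 6)(s - 8)(s - 9) / -168
  L_1(s) = (s - 2)(s - 8)(s - 9) / 24
  L_2(s) = (s - 2)(s - 6)(s - 9) / -12
  L_3(s) = (s - 2)(s - 6)(s - 8) / 21
Then h(s) = -48·L_0(s) - 756·L_1(s) - 1710·L_2(s) - 2400·L_3(s).
Expanding and collecting terms gives h(s) = -3s^3 - 2s^2 - 5s - 6.
Evaluating at s = -1: h(-1) = 0.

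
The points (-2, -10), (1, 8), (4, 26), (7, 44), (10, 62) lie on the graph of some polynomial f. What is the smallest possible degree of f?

Forward differences of the values at x = -2, 1, 4, 7, 10:
  f  : -10  8  26  44  62
  Δ  : 18  18  18  18
  Δ^2: 0  0  0
  Δ^3: 0  0
  Δ^4: 0
The first differences are constant (18) and nonzero, while all higher differences vanish, so the minimal degree is 1.

1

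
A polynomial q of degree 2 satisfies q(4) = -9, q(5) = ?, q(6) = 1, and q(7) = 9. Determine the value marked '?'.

-5

The 3 known points determine the degree-2 polynomial uniquely.
Write q(s) = as^2 + bs + c. Substituting each data point gives a linear system:
  16a + 4b + c = -9
  36a + 6b + c = 1
  49a + 7b + c = 9
Solving the system yields a = 1, b = -5, c = -5.
So q(s) = s² - 5s - 5.
Then q(5) = -5.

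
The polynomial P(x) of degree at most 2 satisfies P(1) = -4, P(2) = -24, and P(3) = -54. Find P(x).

P(x) = -5x^2 - 5x + 6

Write P(x) = ax^2 + bx + c. Substituting each data point gives a linear system:
  a + b + c = -4
  4a + 2b + c = -24
  9a + 3b + c = -54
Solving the system yields a = -5, b = -5, c = 6.
So P(x) = -5x^2 - 5x + 6.
Check: P(2) = -24. ✓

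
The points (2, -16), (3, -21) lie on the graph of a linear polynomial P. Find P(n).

Using the Lagrange interpolation formula with nodes 2, 3:
  L_0(n) = (n - 3) / -1
  L_1(n) = (n - 2) / 1
Then P(n) = -16·L_0(n) - 21·L_1(n).
Expanding and collecting terms gives P(n) = -5n - 6.
Check: P(2) = -16. ✓

P(n) = -5n - 6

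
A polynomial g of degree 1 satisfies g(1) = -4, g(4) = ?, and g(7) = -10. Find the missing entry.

On equispaced nodes a degree-1 polynomial has vanishing second forward difference, so
  g(1) - 2·g(4) + g(7) = 0.
Substituting the known values and solving for g(4):
  -2·g(4) = 14
  g(4) = -7.

-7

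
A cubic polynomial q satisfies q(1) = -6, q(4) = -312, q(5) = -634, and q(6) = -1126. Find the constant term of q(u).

Write q(u) = au^3 + bu^2 + cu + d. Substituting each data point gives a linear system:
  a + b + c + d = -6
  64a + 16b + 4c + d = -312
  125a + 25b + 5c + d = -634
  216a + 36b + 6c + d = -1126
Solving the system yields a = -6, b = 5, c = -1, d = -4.
So q(u) = -6u^3 + 5u^2 - u - 4.
The constant term is -4.

-4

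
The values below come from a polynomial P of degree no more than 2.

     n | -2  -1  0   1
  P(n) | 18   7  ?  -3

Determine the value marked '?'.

On equispaced nodes a degree-2 polynomial has vanishing third forward difference, so
  - P(-2) + 3·P(-1) - 3·P(0) + P(1) = 0.
Substituting the known values and solving for P(0):
  -3·P(0) = 0
  P(0) = 0.

0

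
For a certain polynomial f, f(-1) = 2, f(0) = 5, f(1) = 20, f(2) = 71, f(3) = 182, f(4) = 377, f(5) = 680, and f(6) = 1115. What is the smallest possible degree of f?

Forward differences of the values at s = -1, 0, 1, 2, 3, 4, 5, 6:
  f  : 2  5  20  71  182  377  680  1115
  Δ  : 3  15  51  111  195  303  435
  Δ^2: 12  36  60  84  108  132
  Δ^3: 24  24  24  24  24
  Δ^4: 0  0  0  0
  Δ^5: 0  0  0
  Δ^6: 0  0
  Δ^7: 0
The third differences are constant (24) and nonzero, while all higher differences vanish, so the minimal degree is 3.

3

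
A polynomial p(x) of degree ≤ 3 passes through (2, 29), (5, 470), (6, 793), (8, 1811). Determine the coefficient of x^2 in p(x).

Write p(x) = ax^3 + bx^2 + cx + d. Substituting each data point gives a linear system:
  8a + 4b + 2c + d = 29
  125a + 25b + 5c + d = 470
  216a + 36b + 6c + d = 793
  512a + 64b + 8c + d = 1811
Solving the system yields a = 3, b = 5, c = -5, d = -5.
So p(x) = 3x³ + 5x² - 5x - 5.
The coefficient of x^2 is 5.

5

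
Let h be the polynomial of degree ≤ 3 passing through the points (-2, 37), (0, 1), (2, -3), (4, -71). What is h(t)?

h(t) = -2t^3 + 4t^2 - 2t + 1

Using the Lagrange interpolation formula with nodes -2, 0, 2, 4:
  L_0(t) = t(t - 2)(t - 4) / -48
  L_1(t) = (t + 2)(t - 2)(t - 4) / 16
  L_2(t) = (t + 2)t(t - 4) / -16
  L_3(t) = (t + 2)t(t - 2) / 48
Then h(t) = 37·L_0(t) + 1·L_1(t) - 3·L_2(t) - 71·L_3(t).
Expanding and collecting terms gives h(t) = -2t^3 + 4t^2 - 2t + 1.
Check: h(2) = -3. ✓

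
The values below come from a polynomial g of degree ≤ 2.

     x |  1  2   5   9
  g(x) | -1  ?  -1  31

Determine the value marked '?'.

The 3 known points determine the degree-2 polynomial uniquely.
Write g(x) = ax^2 + bx + c. Substituting each data point gives a linear system:
  a + b + c = -1
  25a + 5b + c = -1
  81a + 9b + c = 31
Solving the system yields a = 1, b = -6, c = 4.
So g(x) = x^2 - 6x + 4.
Then g(2) = -4.

-4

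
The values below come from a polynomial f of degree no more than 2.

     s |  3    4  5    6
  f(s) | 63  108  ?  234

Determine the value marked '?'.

165

On equispaced nodes a degree-2 polynomial has vanishing third forward difference, so
  - f(3) + 3·f(4) - 3·f(5) + f(6) = 0.
Substituting the known values and solving for f(5):
  -3·f(5) = -495
  f(5) = 165.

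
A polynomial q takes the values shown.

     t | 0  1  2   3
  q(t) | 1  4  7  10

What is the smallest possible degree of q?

Forward differences of the values at t = 0, 1, 2, 3:
  q  : 1  4  7  10
  Δ  : 3  3  3
  Δ^2: 0  0
  Δ^3: 0
The first differences are constant (3) and nonzero, while all higher differences vanish, so the minimal degree is 1.

1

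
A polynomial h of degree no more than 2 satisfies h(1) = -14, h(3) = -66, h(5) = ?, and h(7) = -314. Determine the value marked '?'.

-166

On equispaced nodes a degree-2 polynomial has vanishing third forward difference, so
  - h(1) + 3·h(3) - 3·h(5) + h(7) = 0.
Substituting the known values and solving for h(5):
  -3·h(5) = 498
  h(5) = -166.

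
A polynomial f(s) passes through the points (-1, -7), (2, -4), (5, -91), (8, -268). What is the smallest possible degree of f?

Forward differences of the values at s = -1, 2, 5, 8:
  f  : -7  -4  -91  -268
  Δ  : 3  -87  -177
  Δ^2: -90  -90
  Δ^3: 0
The second differences are constant (-90) and nonzero, while all higher differences vanish, so the minimal degree is 2.

2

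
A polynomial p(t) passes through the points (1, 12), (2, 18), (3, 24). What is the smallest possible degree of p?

1

Forward differences of the values at t = 1, 2, 3:
  p  : 12  18  24
  Δ  : 6  6
  Δ^2: 0
The first differences are constant (6) and nonzero, while all higher differences vanish, so the minimal degree is 1.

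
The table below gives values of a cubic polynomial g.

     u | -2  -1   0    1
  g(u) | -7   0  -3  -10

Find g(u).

g(u) = u^3 - 2u^2 - 6u - 3

Using the Lagrange interpolation formula with nodes -2, -1, 0, 1:
  L_0(u) = (u + 1)u(u - 1) / -6
  L_1(u) = (u + 2)u(u - 1) / 2
  L_2(u) = (u + 2)(u + 1)(u - 1) / -2
  L_3(u) = (u + 2)(u + 1)u / 6
Then g(u) = -7·L_0(u) + 0·L_1(u) - 3·L_2(u) - 10·L_3(u).
Expanding and collecting terms gives g(u) = u^3 - 2u^2 - 6u - 3.
Check: g(0) = -3. ✓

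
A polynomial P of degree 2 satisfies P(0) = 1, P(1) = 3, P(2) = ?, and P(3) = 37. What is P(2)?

On equispaced nodes a degree-2 polynomial has vanishing third forward difference, so
  - P(0) + 3·P(1) - 3·P(2) + P(3) = 0.
Substituting the known values and solving for P(2):
  -3·P(2) = -45
  P(2) = 15.

15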